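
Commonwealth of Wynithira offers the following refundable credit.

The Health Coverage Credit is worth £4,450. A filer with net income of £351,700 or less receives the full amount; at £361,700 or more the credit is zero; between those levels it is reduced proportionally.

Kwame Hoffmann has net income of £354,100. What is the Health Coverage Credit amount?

Health Coverage Credit: £354,100 is £2,400 into a £10,000 phase-out range, leaving 7,600/10,000 of the credit: £4,450 × 7,600/10,000 = £3,382.

£3,382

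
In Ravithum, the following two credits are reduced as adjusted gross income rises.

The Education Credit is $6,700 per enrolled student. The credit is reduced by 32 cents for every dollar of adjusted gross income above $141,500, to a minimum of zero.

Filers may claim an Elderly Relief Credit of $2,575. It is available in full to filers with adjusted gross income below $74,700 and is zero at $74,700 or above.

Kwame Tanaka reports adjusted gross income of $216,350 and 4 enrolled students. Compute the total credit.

Education Credit: base = 4 × $6,700 = $26,800. 32% of the $74,850 excess over $141,500 is $23,952; credit = $26,800 − $23,952 = $2,848.
Elderly Relief Credit: $216,350 meets or exceeds the $74,700 cutoff, so the credit is $0.
Total: $2,848 + $0 = $2,848.

$2,848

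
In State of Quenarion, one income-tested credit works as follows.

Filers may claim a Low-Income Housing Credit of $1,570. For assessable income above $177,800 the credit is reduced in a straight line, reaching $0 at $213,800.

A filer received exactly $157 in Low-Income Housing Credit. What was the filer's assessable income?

$157 is 157/1,570 of the full $1,570, so 1,413/1,570 of the $36,000 range has been used: income = $177,800 + $36,000 × 1,413/1,570 = $210,200.

$210,200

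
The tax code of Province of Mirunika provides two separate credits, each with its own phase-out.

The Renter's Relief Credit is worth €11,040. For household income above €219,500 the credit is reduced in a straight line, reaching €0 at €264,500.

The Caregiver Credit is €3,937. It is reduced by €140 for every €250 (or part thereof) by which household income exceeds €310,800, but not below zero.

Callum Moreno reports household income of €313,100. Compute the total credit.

Renter's Relief Credit: €313,100 is at or above €264,500, so the credit is €0.
Caregiver Credit: income exceeds €310,800 by €2,300, which is 10 full-or-partial €250 increments; reduction = 10 × €140 = €1,400, leaving €2,537.
Total: €0 + €2,537 = €2,537.

€2,537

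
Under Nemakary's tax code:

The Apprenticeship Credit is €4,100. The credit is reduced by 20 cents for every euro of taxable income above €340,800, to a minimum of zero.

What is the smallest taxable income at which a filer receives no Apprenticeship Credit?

The credit falls by 20% of each euro above €340,800, so it reaches zero when the excess is €4,100 / 20% = €20,500: income = €340,800 + €20,500 = €361,300.

€361,300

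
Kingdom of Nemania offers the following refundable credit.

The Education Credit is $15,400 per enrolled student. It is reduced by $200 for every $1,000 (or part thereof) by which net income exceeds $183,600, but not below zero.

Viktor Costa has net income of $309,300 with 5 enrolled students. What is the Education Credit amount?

Education Credit: base = 5 × $15,400 = $77,000. income exceeds $183,600 by $125,700, which is 126 full-or-partial $1,000 increments; reduction = 126 × $200 = $25,200, leaving $51,800.

$51,800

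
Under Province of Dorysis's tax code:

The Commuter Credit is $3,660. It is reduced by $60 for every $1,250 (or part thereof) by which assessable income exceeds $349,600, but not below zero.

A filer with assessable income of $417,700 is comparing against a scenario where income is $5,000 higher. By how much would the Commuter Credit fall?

$240

At $417,700 — income exceeds $349,600 by $68,100, which is 55 full-or-partial $1,250 increments; reduction = 55 × $60 = $3,300, leaving $360.
At $422,700 — income exceeds $349,600 by $73,100, which is 59 full-or-partial $1,250 increments; reduction = 59 × $60 = $3,540, leaving $120.
Lost: $360 − $120 = $240.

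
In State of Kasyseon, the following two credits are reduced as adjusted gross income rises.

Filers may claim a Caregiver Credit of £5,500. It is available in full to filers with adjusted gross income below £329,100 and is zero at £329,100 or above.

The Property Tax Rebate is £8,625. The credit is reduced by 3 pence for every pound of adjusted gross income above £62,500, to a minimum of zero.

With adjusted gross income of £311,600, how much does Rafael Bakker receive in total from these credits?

£6,652

Caregiver Credit: £311,600 is below the £329,100 cutoff, so the full £5,500 applies.
Property Tax Rebate: 3% of the £249,100 excess over £62,500 is £7,473; credit = £8,625 − £7,473 = £1,152.
Total: £5,500 + £1,152 = £6,652.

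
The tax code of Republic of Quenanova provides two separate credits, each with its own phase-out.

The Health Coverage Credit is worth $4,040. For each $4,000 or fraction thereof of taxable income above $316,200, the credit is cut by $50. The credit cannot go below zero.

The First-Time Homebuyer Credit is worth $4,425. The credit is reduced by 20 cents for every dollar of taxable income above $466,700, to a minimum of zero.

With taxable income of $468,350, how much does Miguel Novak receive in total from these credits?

$6,185

Health Coverage Credit: income exceeds $316,200 by $152,150, which is 39 full-or-partial $4,000 increments; reduction = 39 × $50 = $1,950, leaving $2,090.
First-Time Homebuyer Credit: 20% of the $1,650 excess over $466,700 is $330; credit = $4,425 − $330 = $4,095.
Total: $2,090 + $4,095 = $6,185.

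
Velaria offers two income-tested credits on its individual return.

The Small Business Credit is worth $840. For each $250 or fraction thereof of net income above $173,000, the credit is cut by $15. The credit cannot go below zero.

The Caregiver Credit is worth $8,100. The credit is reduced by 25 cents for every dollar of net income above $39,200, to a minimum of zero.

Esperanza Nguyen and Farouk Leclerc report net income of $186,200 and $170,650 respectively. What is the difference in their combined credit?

$795

Esperanza ($186,200): Small Business Credit: income exceeds $173,000 by $13,200, which is 53 full-or-partial $250 increments; reduction = 53 × $15 = $795, leaving $45. Caregiver Credit: 25% of the $147,000 excess over $39,200 is $36,750 ≥ base, so the credit is $0. total $45 + $0 = $45
Farouk ($170,650): Small Business Credit: $170,650 is at or below the $173,000 threshold, so the full $840 applies. Caregiver Credit: 25% of the $131,450 excess over $39,200 is $32,862.50 ≥ base, so the credit is $0. total $840 + $0 = $840
Difference: |$45 − $840| = $795.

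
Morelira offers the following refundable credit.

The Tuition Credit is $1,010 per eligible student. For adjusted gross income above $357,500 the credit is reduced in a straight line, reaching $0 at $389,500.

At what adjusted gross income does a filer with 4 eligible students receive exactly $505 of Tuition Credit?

$385,500

Full credit = 4 × $1,010 = $4,040.
$505 is 505/4,040 of the full $4,040, so 3,535/4,040 of the $32,000 range has been used: income = $357,500 + $32,000 × 3,535/4,040 = $385,500.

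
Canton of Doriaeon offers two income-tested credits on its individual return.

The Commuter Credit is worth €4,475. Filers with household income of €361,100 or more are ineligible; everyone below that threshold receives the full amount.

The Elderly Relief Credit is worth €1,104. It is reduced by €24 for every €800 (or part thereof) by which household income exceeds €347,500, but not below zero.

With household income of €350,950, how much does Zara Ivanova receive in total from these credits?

€5,459

Commuter Credit: €350,950 is below the €361,100 cutoff, so the full €4,475 applies.
Elderly Relief Credit: income exceeds €347,500 by €3,450, which is 5 full-or-partial €800 increments; reduction = 5 × €24 = €120, leaving €984.
Total: €4,475 + €984 = €5,459.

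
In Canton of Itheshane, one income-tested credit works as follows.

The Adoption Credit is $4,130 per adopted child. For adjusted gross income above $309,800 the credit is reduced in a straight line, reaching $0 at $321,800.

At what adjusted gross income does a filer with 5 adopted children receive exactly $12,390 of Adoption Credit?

Full credit = 5 × $4,130 = $20,650.
$12,390 is 12,390/20,650 of the full $20,650, so 8,260/20,650 of the $12,000 range has been used: income = $309,800 + $12,000 × 8,260/20,650 = $314,600.

$314,600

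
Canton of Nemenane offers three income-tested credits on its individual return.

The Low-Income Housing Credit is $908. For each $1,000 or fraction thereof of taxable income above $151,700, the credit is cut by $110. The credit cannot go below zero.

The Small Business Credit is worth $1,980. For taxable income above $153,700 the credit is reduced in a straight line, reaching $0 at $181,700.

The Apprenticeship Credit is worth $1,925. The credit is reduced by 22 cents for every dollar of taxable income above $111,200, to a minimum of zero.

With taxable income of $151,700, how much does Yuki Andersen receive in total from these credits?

$2,888

Low-Income Housing Credit: $151,700 is at or below the $151,700 threshold, so the full $908 applies.
Small Business Credit: $151,700 is at or below the $153,700 threshold, so the full $1,980 applies.
Apprenticeship Credit: 22% of the $40,500 excess over $111,200 is $8,910 ≥ base, so the credit is $0.
Total: $908 + $1,980 + $0 = $2,888.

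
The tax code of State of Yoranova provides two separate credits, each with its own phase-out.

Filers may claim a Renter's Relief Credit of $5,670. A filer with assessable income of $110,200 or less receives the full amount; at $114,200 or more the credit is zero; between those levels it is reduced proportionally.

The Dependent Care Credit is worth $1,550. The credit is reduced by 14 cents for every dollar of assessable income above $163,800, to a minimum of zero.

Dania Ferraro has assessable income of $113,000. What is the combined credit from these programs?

$3,251

Renter's Relief Credit: $113,000 is $2,800 into a $4,000 phase-out range, leaving 1,200/4,000 of the credit: $5,670 × 1,200/4,000 = $1,701.
Dependent Care Credit: $113,000 is at or below the $163,800 threshold, so the full $1,550 applies.
Total: $1,701 + $1,550 = $3,251.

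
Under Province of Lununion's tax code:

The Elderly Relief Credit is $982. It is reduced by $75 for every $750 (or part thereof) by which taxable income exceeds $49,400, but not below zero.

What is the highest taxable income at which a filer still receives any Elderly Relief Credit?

After 13 increments the reduction is 13 × $75 = $975, leaving $7; one more increment wipes it out. Increment 13 ends at excess 13 × $750 = $9,750, so the highest qualifying income is $49,400 + $9,750 = $59,150.

$59,150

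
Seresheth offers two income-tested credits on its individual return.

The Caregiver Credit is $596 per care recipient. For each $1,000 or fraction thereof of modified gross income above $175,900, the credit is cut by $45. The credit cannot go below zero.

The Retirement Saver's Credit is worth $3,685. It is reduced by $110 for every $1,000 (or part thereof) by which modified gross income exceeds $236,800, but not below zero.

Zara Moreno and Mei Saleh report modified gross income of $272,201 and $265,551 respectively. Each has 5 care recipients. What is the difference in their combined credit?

$495

Zara ($272,201): Caregiver Credit: base = 5 × $596 = $2,980. income exceeds $175,900 by $96,301 → 97 increments × $45 = $4,365 ≥ base, so the credit is $0. Retirement Saver's Credit: income exceeds $236,800 by $35,401 → 36 increments × $110 = $3,960 ≥ base, so the credit is $0. total $0 + $0 = $0
Mei ($265,551): Caregiver Credit: base = 5 × $596 = $2,980. income exceeds $175,900 by $89,651 → 90 increments × $45 = $4,050 ≥ base, so the credit is $0. Retirement Saver's Credit: income exceeds $236,800 by $28,751, which is 29 full-or-partial $1,000 increments; reduction = 29 × $110 = $3,190, leaving $495. total $0 + $495 = $495
Difference: |$0 − $495| = $495.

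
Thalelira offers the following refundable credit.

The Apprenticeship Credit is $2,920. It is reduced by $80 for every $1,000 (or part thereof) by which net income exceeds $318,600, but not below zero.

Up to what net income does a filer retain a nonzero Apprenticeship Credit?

$354,600

After 36 increments the reduction is 36 × $80 = $2,880, leaving $40; one more increment wipes it out. Increment 36 ends at excess 36 × $1,000 = $36,000, so the highest qualifying income is $318,600 + $36,000 = $354,600.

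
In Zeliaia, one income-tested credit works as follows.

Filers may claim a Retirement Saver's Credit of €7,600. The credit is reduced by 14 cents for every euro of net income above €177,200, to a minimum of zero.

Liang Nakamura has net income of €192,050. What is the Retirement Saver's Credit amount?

€5,521

Retirement Saver's Credit: 14% of the €14,850 excess over €177,200 is €2,079; credit = €7,600 − €2,079 = €5,521.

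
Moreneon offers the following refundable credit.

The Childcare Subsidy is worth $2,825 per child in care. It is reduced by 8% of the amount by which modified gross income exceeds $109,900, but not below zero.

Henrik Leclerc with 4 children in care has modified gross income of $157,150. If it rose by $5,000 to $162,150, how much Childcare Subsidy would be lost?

$400

At $157,150 — base = 4 × $2,825 = $11,300. 8% of the $47,250 excess over $109,900 is $3,780; credit = $11,300 − $3,780 = $7,520.
At $162,150 — base = 4 × $2,825 = $11,300. 8% of the $52,250 excess over $109,900 is $4,180; credit = $11,300 − $4,180 = $7,120.
Lost: $7,520 − $7,120 = $400.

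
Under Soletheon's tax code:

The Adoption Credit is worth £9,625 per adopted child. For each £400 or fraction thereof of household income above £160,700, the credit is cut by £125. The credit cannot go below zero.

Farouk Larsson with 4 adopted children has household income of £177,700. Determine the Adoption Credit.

£33,125

Adoption Credit: base = 4 × £9,625 = £38,500. income exceeds £160,700 by £17,000, which is 43 full-or-partial £400 increments; reduction = 43 × £125 = £5,375, leaving £33,125.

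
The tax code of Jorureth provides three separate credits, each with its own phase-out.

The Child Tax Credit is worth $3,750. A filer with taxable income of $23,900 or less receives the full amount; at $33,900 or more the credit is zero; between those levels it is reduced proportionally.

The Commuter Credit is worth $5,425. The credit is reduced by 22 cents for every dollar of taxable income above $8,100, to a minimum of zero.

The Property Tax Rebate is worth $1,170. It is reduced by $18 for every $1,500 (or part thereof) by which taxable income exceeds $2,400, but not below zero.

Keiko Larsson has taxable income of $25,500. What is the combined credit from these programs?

$5,629

Child Tax Credit: $25,500 is $1,600 into a $10,000 phase-out range, leaving 8,400/10,000 of the credit: $3,750 × 8,400/10,000 = $3,150.
Commuter Credit: 22% of the $17,400 excess over $8,100 is $3,828; credit = $5,425 − $3,828 = $1,597.
Property Tax Rebate: income exceeds $2,400 by $23,100, which is 16 full-or-partial $1,500 increments; reduction = 16 × $18 = $288, leaving $882.
Total: $3,150 + $1,597 + $882 = $5,629.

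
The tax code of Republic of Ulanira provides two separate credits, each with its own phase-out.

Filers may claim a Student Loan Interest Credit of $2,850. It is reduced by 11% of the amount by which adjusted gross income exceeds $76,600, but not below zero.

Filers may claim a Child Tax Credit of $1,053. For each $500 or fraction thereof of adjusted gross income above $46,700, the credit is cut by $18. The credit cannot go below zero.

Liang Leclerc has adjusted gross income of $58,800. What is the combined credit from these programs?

Student Loan Interest Credit: $58,800 is at or below the $76,600 threshold, so the full $2,850 applies.
Child Tax Credit: income exceeds $46,700 by $12,100, which is 25 full-or-partial $500 increments; reduction = 25 × $18 = $450, leaving $603.
Total: $2,850 + $603 = $3,453.

$3,453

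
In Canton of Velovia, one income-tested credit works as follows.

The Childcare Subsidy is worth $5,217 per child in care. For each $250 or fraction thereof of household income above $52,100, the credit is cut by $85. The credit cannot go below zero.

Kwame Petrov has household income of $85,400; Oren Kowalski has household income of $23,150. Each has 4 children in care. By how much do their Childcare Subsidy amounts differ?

Kwame ($85,400): Childcare Subsidy: base = 4 × $5,217 = $20,868. income exceeds $52,100 by $33,300, which is 134 full-or-partial $250 increments; reduction = 134 × $85 = $11,390, leaving $9,478.
Oren ($23,150): Childcare Subsidy: base = 4 × $5,217 = $20,868. $23,150 is at or below the $52,100 threshold, so the full $20,868 applies.
Difference: |$9,478 − $20,868| = $11,390.

$11,390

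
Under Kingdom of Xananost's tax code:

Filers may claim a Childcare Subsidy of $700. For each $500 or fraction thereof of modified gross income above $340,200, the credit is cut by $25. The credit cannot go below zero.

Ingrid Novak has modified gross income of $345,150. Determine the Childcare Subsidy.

$450

Childcare Subsidy: income exceeds $340,200 by $4,950, which is 10 full-or-partial $500 increments; reduction = 10 × $25 = $250, leaving $450.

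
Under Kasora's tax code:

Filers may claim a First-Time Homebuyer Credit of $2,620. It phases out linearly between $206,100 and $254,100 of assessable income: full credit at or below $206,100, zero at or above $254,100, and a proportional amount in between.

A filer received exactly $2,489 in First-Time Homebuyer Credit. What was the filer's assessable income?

$208,500

$2,489 is 2,489/2,620 of the full $2,620, so 131/2,620 of the $48,000 range has been used: income = $206,100 + $48,000 × 131/2,620 = $208,500.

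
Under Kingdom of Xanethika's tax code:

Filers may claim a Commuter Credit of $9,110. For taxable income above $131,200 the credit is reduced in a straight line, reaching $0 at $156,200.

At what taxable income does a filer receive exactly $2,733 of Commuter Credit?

$2,733 is 2,733/9,110 of the full $9,110, so 6,377/9,110 of the $25,000 range has been used: income = $131,200 + $25,000 × 6,377/9,110 = $148,700.

$148,700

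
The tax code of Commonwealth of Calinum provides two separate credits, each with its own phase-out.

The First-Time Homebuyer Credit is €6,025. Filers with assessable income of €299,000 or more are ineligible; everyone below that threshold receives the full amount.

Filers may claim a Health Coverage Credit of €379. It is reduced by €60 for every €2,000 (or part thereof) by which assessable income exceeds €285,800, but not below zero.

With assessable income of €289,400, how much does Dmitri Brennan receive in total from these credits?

€6,284

First-Time Homebuyer Credit: €289,400 is below the €299,000 cutoff, so the full €6,025 applies.
Health Coverage Credit: income exceeds €285,800 by €3,600, which is 2 full-or-partial €2,000 increments; reduction = 2 × €60 = €120, leaving €259.
Total: €6,025 + €259 = €6,284.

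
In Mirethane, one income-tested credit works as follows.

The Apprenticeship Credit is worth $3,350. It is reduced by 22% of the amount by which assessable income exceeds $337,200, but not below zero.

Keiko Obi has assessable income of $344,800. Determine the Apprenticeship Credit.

$1,678

Apprenticeship Credit: 22% of the $7,600 excess over $337,200 is $1,672; credit = $3,350 − $1,672 = $1,678.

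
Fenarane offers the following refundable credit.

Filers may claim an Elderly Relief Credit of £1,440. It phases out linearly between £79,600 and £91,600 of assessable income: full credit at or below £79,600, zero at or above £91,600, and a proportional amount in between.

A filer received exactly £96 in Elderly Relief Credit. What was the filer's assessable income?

£90,800

£96 is 96/1,440 of the full £1,440, so 1,344/1,440 of the £12,000 range has been used: income = £79,600 + £12,000 × 1,344/1,440 = £90,800.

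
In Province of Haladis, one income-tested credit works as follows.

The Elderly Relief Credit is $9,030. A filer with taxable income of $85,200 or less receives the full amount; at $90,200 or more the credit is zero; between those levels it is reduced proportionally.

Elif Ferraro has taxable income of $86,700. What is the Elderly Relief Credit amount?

$6,321

Elderly Relief Credit: $86,700 is $1,500 into a $5,000 phase-out range, leaving 3,500/5,000 of the credit: $9,030 × 3,500/5,000 = $6,321.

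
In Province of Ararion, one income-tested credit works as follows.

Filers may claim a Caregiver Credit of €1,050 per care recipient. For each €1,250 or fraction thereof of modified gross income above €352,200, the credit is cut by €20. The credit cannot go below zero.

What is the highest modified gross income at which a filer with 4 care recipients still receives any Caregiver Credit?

€613,450

Full credit = 4 × €1,050 = €4,200.
After 209 increments the reduction is 209 × €20 = €4,180, leaving €20; one more increment wipes it out. Increment 209 ends at excess 209 × €1,250 = €261,250, so the highest qualifying income is €352,200 + €261,250 = €613,450.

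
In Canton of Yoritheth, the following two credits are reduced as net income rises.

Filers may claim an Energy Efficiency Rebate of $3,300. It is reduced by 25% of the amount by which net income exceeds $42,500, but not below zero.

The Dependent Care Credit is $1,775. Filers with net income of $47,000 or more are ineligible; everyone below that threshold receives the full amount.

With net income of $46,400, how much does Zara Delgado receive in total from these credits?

Energy Efficiency Rebate: 25% of the $3,900 excess over $42,500 is $975; credit = $3,300 − $975 = $2,325.
Dependent Care Credit: $46,400 is below the $47,000 cutoff, so the full $1,775 applies.
Total: $2,325 + $1,775 = $4,100.

$4,100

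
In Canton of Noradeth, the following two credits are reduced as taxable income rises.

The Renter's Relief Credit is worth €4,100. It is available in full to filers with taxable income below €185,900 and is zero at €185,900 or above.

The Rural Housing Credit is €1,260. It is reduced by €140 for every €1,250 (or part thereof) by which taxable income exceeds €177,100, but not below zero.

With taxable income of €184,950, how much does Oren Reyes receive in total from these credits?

Renter's Relief Credit: €184,950 is below the €185,900 cutoff, so the full €4,100 applies.
Rural Housing Credit: income exceeds €177,100 by €7,850, which is 7 full-or-partial €1,250 increments; reduction = 7 × €140 = €980, leaving €280.
Total: €4,100 + €280 = €4,380.

€4,380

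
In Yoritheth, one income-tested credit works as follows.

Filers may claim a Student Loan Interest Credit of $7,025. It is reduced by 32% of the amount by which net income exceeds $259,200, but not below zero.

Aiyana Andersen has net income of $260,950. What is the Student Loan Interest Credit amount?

Student Loan Interest Credit: 32% of the $1,750 excess over $259,200 is $560; credit = $7,025 − $560 = $6,465.

$6,465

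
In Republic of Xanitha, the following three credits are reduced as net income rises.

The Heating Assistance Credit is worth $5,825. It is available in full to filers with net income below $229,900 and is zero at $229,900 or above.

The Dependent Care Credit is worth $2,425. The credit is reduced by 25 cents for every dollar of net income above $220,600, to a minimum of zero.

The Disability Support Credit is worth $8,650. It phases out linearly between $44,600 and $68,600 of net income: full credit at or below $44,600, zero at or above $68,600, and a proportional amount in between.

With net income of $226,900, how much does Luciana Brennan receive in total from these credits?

$6,675

Heating Assistance Credit: $226,900 is below the $229,900 cutoff, so the full $5,825 applies.
Dependent Care Credit: 25% of the $6,300 excess over $220,600 is $1,575; credit = $2,425 − $1,575 = $850.
Disability Support Credit: $226,900 is at or above $68,600, so the credit is $0.
Total: $5,825 + $850 + $0 = $6,675.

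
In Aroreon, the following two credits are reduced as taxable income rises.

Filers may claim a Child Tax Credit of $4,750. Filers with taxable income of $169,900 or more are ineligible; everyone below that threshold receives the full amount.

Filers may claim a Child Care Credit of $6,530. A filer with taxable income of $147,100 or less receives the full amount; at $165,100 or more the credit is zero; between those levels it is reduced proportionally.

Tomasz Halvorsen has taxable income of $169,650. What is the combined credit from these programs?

$4,750

Child Tax Credit: $169,650 is below the $169,900 cutoff, so the full $4,750 applies.
Child Care Credit: $169,650 is at or above $165,100, so the credit is $0.
Total: $4,750 + $0 = $4,750.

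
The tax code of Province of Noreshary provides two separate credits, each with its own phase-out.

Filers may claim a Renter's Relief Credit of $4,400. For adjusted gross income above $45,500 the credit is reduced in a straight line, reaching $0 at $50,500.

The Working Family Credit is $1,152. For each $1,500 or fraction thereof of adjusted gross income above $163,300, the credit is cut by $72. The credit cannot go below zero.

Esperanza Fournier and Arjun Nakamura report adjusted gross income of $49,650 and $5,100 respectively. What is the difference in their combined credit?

Esperanza ($49,650): Renter's Relief Credit: $49,650 is $4,150 into a $5,000 phase-out range, leaving 850/5,000 of the credit: $4,400 × 850/5,000 = $748. Working Family Credit: $49,650 is at or below the $163,300 threshold, so the full $1,152 applies. total $748 + $1,152 = $1,900
Arjun ($5,100): Renter's Relief Credit: $5,100 is at or below the $45,500 threshold, so the full $4,400 applies. Working Family Credit: $5,100 is at or below the $163,300 threshold, so the full $1,152 applies. total $4,400 + $1,152 = $5,552
Difference: |$1,900 − $5,552| = $3,652.

$3,652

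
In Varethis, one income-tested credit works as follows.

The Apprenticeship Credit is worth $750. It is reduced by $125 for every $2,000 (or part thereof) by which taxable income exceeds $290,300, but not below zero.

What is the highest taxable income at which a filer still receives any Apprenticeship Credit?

After 5 increments the reduction is 5 × $125 = $625, leaving $125; one more increment wipes it out. Increment 5 ends at excess 5 × $2,000 = $10,000, so the highest qualifying income is $290,300 + $10,000 = $300,300.

$300,300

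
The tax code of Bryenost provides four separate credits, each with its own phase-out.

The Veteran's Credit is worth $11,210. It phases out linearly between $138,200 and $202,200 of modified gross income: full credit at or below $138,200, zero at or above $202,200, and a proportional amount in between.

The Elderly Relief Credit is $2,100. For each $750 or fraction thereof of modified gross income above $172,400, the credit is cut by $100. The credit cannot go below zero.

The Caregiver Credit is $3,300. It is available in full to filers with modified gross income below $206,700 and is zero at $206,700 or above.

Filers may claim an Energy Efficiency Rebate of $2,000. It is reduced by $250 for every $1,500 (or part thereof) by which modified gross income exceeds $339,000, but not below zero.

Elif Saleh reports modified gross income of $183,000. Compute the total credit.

$9,263

Veteran's Credit: $183,000 is $44,800 into a $64,000 phase-out range, leaving 19,200/64,000 of the credit: $11,210 × 19,200/64,000 = $3,363.
Elderly Relief Credit: income exceeds $172,400 by $10,600, which is 15 full-or-partial $750 increments; reduction = 15 × $100 = $1,500, leaving $600.
Caregiver Credit: $183,000 is below the $206,700 cutoff, so the full $3,300 applies.
Energy Efficiency Rebate: $183,000 is at or below the $339,000 threshold, so the full $2,000 applies.
Total: $3,363 + $600 + $3,300 + $2,000 = $9,263.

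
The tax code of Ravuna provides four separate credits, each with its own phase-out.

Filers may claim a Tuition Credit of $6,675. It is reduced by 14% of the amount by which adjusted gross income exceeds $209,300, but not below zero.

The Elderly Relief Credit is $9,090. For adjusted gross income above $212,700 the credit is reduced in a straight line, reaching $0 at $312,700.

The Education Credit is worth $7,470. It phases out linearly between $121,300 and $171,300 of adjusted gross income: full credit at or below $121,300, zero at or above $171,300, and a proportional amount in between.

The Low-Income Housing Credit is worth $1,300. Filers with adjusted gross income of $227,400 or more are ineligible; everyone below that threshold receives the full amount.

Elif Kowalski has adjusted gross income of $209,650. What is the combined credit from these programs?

$17,016

Tuition Credit: 14% of the $350 excess over $209,300 is $49; credit = $6,675 − $49 = $6,626.
Elderly Relief Credit: $209,650 is at or below the $212,700 threshold, so the full $9,090 applies.
Education Credit: $209,650 is at or above $171,300, so the credit is $0.
Low-Income Housing Credit: $209,650 is below the $227,400 cutoff, so the full $1,300 applies.
Total: $6,626 + $9,090 + $0 + $1,300 = $17,016.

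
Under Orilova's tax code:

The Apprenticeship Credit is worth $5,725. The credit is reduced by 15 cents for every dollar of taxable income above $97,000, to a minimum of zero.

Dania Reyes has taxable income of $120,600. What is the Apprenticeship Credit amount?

Apprenticeship Credit: 15% of the $23,600 excess over $97,000 is $3,540; credit = $5,725 − $3,540 = $2,185.

$2,185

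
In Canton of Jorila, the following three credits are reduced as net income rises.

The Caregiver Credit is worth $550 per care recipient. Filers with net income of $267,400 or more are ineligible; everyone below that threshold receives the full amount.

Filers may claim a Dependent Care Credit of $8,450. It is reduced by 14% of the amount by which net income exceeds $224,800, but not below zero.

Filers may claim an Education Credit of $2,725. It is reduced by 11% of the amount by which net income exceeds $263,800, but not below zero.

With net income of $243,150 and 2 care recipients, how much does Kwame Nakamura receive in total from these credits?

Caregiver Credit: base = 2 × $550 = $1,100. $243,150 is below the $267,400 cutoff, so the full $1,100 applies.
Dependent Care Credit: 14% of the $18,350 excess over $224,800 is $2,569; credit = $8,450 − $2,569 = $5,881.
Education Credit: $243,150 is at or below the $263,800 threshold, so the full $2,725 applies.
Total: $1,100 + $5,881 + $2,725 = $9,706.

$9,706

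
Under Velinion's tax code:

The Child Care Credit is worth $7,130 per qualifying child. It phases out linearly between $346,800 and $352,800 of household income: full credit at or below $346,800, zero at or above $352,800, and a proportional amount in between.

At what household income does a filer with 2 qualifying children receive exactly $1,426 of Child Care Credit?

$352,200

Full credit = 2 × $7,130 = $14,260.
$1,426 is 1,426/14,260 of the full $14,260, so 12,834/14,260 of the $6,000 range has been used: income = $346,800 + $6,000 × 12,834/14,260 = $352,200.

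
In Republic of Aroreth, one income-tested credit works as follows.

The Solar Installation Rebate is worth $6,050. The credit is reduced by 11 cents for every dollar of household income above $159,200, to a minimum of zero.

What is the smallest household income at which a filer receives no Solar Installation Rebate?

$214,200

The credit falls by 11% of each dollar above $159,200, so it reaches zero when the excess is $6,050 / 11% = $55,000: income = $159,200 + $55,000 = $214,200.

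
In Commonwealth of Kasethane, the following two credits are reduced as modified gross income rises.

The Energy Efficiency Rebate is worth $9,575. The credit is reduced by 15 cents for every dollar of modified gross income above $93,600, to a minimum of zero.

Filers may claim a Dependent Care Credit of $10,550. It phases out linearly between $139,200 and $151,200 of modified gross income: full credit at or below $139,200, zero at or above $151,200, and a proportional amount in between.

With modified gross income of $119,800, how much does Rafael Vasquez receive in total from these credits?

$16,195

Energy Efficiency Rebate: 15% of the $26,200 excess over $93,600 is $3,930; credit = $9,575 − $3,930 = $5,645.
Dependent Care Credit: $119,800 is at or below the $139,200 threshold, so the full $10,550 applies.
Total: $5,645 + $10,550 = $16,195.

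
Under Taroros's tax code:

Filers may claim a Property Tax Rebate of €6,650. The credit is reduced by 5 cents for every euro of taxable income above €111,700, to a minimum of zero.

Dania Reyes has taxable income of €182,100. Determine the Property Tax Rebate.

€3,130

Property Tax Rebate: 5% of the €70,400 excess over €111,700 is €3,520; credit = €6,650 − €3,520 = €3,130.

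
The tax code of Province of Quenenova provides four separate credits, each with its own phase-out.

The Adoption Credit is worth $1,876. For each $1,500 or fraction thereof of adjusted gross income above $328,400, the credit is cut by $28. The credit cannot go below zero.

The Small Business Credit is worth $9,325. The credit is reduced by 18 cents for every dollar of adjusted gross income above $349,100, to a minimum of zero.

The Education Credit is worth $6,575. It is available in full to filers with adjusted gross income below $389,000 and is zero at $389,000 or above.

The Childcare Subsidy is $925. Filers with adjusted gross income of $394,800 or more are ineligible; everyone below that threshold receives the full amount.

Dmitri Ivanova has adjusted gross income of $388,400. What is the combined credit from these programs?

$10,507

Adoption Credit: income exceeds $328,400 by $60,000, which is 40 full-or-partial $1,500 increments; reduction = 40 × $28 = $1,120, leaving $756.
Small Business Credit: 18% of the $39,300 excess over $349,100 is $7,074; credit = $9,325 − $7,074 = $2,251.
Education Credit: $388,400 is below the $389,000 cutoff, so the full $6,575 applies.
Childcare Subsidy: $388,400 is below the $394,800 cutoff, so the full $925 applies.
Total: $756 + $2,251 + $6,575 + $925 = $10,507.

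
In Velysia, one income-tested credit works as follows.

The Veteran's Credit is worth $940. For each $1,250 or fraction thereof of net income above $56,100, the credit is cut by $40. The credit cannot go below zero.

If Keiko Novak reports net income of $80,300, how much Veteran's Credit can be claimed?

$140

Veteran's Credit: income exceeds $56,100 by $24,200, which is 20 full-or-partial $1,250 increments; reduction = 20 × $40 = $800, leaving $140.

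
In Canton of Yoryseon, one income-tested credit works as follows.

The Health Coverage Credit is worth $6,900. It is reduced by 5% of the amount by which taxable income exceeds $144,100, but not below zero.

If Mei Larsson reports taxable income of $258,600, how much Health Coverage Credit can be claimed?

$1,175

Health Coverage Credit: 5% of the $114,500 excess over $144,100 is $5,725; credit = $6,900 − $5,725 = $1,175.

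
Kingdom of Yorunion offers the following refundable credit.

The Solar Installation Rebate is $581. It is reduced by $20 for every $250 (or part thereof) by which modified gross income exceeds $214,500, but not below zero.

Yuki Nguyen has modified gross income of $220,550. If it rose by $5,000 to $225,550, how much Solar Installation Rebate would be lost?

At $220,550 — income exceeds $214,500 by $6,050, which is 25 full-or-partial $250 increments; reduction = 25 × $20 = $500, leaving $81.
At $225,550 — income exceeds $214,500 by $11,050 → 45 increments × $20 = $900 ≥ base, so the credit is $0.
Lost: $81 − $0 = $81.

$81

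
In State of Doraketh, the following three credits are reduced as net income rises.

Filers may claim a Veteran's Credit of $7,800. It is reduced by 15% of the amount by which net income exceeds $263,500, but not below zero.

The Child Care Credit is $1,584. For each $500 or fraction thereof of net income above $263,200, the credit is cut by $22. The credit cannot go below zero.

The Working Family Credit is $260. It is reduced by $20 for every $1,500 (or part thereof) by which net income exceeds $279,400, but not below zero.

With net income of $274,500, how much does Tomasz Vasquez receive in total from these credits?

Veteran's Credit: 15% of the $11,000 excess over $263,500 is $1,650; credit = $7,800 − $1,650 = $6,150.
Child Care Credit: income exceeds $263,200 by $11,300, which is 23 full-or-partial $500 increments; reduction = 23 × $22 = $506, leaving $1,078.
Working Family Credit: $274,500 is at or below the $279,400 threshold, so the full $260 applies.
Total: $6,150 + $1,078 + $260 = $7,488.

$7,488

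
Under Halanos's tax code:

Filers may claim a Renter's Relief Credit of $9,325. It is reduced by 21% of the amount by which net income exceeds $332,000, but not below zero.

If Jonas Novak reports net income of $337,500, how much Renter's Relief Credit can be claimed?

$8,170

Renter's Relief Credit: 21% of the $5,500 excess over $332,000 is $1,155; credit = $9,325 − $1,155 = $8,170.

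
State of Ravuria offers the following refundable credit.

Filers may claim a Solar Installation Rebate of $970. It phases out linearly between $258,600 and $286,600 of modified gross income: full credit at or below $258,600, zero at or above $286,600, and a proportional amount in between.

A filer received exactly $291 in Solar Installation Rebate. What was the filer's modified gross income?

$278,200

$291 is 291/970 of the full $970, so 679/970 of the $28,000 range has been used: income = $258,600 + $28,000 × 679/970 = $278,200.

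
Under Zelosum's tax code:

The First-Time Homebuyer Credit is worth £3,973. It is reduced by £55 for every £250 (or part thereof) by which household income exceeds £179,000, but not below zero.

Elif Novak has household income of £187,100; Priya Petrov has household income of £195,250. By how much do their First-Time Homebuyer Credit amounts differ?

£1,760

Elif (£187,100): First-Time Homebuyer Credit: income exceeds £179,000 by £8,100, which is 33 full-or-partial £250 increments; reduction = 33 × £55 = £1,815, leaving £2,158.
Priya (£195,250): First-Time Homebuyer Credit: income exceeds £179,000 by £16,250, which is 65 full-or-partial £250 increments; reduction = 65 × £55 = £3,575, leaving £398.
Difference: |£2,158 − £398| = £1,760.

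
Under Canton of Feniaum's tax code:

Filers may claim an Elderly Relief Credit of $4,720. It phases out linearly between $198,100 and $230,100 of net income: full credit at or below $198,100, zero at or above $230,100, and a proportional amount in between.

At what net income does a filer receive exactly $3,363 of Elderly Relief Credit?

$207,300

$3,363 is 3,363/4,720 of the full $4,720, so 1,357/4,720 of the $32,000 range has been used: income = $198,100 + $32,000 × 1,357/4,720 = $207,300.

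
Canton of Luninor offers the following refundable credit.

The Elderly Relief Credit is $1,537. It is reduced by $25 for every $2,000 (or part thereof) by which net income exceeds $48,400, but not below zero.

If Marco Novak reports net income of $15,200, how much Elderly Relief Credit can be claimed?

$1,537

Elderly Relief Credit: $15,200 is at or below the $48,400 threshold, so the full $1,537 applies.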